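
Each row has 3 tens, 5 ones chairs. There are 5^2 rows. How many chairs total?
Convert 3 tens, 5 ones (place-value notation) → 3×10 + 5 = 35 (decimal)
Convert 5^2 (power) → 25 (decimal)
Compute 35 × 25 = 875
875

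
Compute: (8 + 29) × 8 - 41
Parentheses first: 8 + 29 = 37
Multiply: 37 × 8 = 296
Subtract: 296 - 41 = 255
255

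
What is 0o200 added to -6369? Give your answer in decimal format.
Convert 0o200 (octal) → 2×64 = 128 (decimal)
Compute 128 + -6369 = -6241
-6241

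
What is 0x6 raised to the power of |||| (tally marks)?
Convert 0x6 (hexadecimal) → 6 (decimal)
Convert |||| (tally marks) → 4 (decimal)
Compute 6 ^ 4 = 1296
1296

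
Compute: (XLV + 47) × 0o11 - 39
Convert XLV (Roman numeral) → 40 + 5 = 45 (decimal)
Convert 0o11 (octal) → 1×8 + 1 = 9 (decimal)
Expression in decimal: (45 + 47) × 9 - 39
Parentheses first: 45 + 47 = 92
Multiply: 92 × 9 = 828
Subtract: 828 - 39 = 789
789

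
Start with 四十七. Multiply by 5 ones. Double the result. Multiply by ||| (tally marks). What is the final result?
Convert 四十七 (Chinese numeral) → 4×10 + 7 = 47 (decimal)
Start: 47
Convert 5 ones (place-value notation) → 5 (decimal)
47 × 5 = 235
235 × 2 = 470
Convert ||| (tally marks) → 3 (decimal)
470 × 3 = 1410
1410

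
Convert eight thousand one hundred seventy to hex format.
Convert eight thousand one hundred seventy (English words) → 8×1000 + 1×100 + 70 = 8170 (decimal)
Convert 8170 (decimal) → 8170 = 1×4096 + 15×256 + 14×16 + 10 → 0x1FEA (hexadecimal)
0x1FEA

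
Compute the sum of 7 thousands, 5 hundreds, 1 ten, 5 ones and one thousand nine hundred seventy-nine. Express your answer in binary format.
Convert 7 thousands, 5 hundreds, 1 ten, 5 ones (place-value notation) → 7×1000 + 5×100 + 1×10 + 5 = 7515 (decimal)
Convert one thousand nine hundred seventy-nine (English words) → 1×1000 + 9×100 + 79 = 1979 (decimal)
Compute 7515 + 1979 = 9494
Convert 9494 (decimal) → 9494 = 8192 + 1024 + 256 + 16 + 4 + 2 → 0b10010100010110 (binary)
0b10010100010110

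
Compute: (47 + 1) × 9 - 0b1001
Convert 0b1001 (binary) → 8 + 1 = 9 (decimal)
Expression in decimal: (47 + 1) × 9 - 9
Parentheses first: 47 + 1 = 48
Multiply: 48 × 9 = 432
Subtract: 432 - 9 = 423
423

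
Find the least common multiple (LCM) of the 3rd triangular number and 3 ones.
Convert the 3rd triangular number (triangular index) → 3×4/2 = 6 (decimal)
Convert 3 ones (place-value notation) → 3 (decimal)
Compute lcm(6, 3) = 6
6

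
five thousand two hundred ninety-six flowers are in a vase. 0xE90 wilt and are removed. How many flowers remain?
Convert five thousand two hundred ninety-six (English words) → 5×1000 + 2×100 + 96 = 5296 (decimal)
Convert 0xE90 (hexadecimal) → 14×256 + 9×16 = 3728 (decimal)
Compute 5296 - 3728 = 1568
1568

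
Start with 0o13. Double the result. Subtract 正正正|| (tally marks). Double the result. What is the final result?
Convert 0o13 (octal) → 1×8 + 3 = 11 (decimal)
Start: 11
11 × 2 = 22
Convert 正正正|| (tally marks) → 5 + 5 + 5 + 2 = 17 (decimal)
22 - 17 = 5
5 × 2 = 10
10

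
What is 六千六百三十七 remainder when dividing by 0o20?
Convert 六千六百三十七 (Chinese numeral) → 6×1000 + 6×100 + 3×10 + 7 = 6637 (decimal)
Convert 0o20 (octal) → 2×8 = 16 (decimal)
Compute 6637 mod 16 = 13
13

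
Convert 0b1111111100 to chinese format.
Convert 0b1111111100 (binary) → 512 + 256 + 128 + 64 + 32 + 16 + 8 + 4 = 1020 (decimal)
Convert 1020 (decimal) → 1020 = 1×1000 + 2×10 → 一千零二十 (Chinese numeral)
一千零二十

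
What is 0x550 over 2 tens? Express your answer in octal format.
Convert 0x550 (hexadecimal) → 5×256 + 5×16 = 1360 (decimal)
Convert 2 tens (place-value notation) → 2×10 = 20 (decimal)
Compute 1360 ÷ 20 = 68
Convert 68 (decimal) → 68 = 1×64 + 4 → 0o104 (octal)
0o104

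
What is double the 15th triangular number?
The 15th triangular number = 15×16/2 = 120
Compute 120 × 2 = 240
240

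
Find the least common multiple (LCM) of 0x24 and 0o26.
Convert 0x24 (hexadecimal) → 2×16 + 4 = 36 (decimal)
Convert 0o26 (octal) → 2×8 + 6 = 22 (decimal)
Compute lcm(36, 22) = 396
396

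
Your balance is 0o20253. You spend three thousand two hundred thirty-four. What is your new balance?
Convert 0o20253 (octal) → 2×4096 + 2×64 + 5×8 + 3 = 8363 (decimal)
Convert three thousand two hundred thirty-four (English words) → 3×1000 + 2×100 + 34 = 3234 (decimal)
Compute 8363 - 3234 = 5129
5129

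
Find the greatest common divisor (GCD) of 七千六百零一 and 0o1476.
Convert 七千六百零一 (Chinese numeral) → 7×1000 + 6×100 + 1 = 7601 (decimal)
Convert 0o1476 (octal) → 1×512 + 4×64 + 7×8 + 6 = 830 (decimal)
Compute gcd(7601, 830) = 1
1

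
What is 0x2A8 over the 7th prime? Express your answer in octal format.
Convert 0x2A8 (hexadecimal) → 2×256 + 10×16 + 8 = 680 (decimal)
Convert the 7th prime (prime index) → 17 (decimal)
Compute 680 ÷ 17 = 40
Convert 40 (decimal) → 40 = 5×8 → 0o50 (octal)
0o50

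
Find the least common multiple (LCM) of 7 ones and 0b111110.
Convert 7 ones (place-value notation) → 7 (decimal)
Convert 0b111110 (binary) → 32 + 16 + 8 + 4 + 2 = 62 (decimal)
Compute lcm(7, 62) = 434
434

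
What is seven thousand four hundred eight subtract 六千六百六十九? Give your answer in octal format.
Convert seven thousand four hundred eight (English words) → 7×1000 + 4×100 + 8 = 7408 (decimal)
Convert 六千六百六十九 (Chinese numeral) → 6×1000 + 6×100 + 6×10 + 9 = 6669 (decimal)
Compute 7408 - 6669 = 739
Convert 739 (decimal) → 739 = 1×512 + 3×64 + 4×8 + 3 → 0o1343 (octal)
0o1343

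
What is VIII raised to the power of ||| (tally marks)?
Convert VIII (Roman numeral) → 5 + 1 + 1 + 1 = 8 (decimal)
Convert ||| (tally marks) → 3 (decimal)
Compute 8 ^ 3 = 512
512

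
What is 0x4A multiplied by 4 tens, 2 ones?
Convert 0x4A (hexadecimal) → 4×16 + 10 = 74 (decimal)
Convert 4 tens, 2 ones (place-value notation) → 4×10 + 2 = 42 (decimal)
Compute 74 × 42 = 3108
3108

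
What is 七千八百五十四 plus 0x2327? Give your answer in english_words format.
Convert 七千八百五十四 (Chinese numeral) → 7×1000 + 8×100 + 5×10 + 4 = 7854 (decimal)
Convert 0x2327 (hexadecimal) → 2×4096 + 3×256 + 2×16 + 7 = 8999 (decimal)
Compute 7854 + 8999 = 16853
Convert 16853 (decimal) → 16853 = 16×1000 + 8×100 + 53 → sixteen thousand eight hundred fifty-three (English words)
sixteen thousand eight hundred fifty-three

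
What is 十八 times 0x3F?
Convert 十八 (Chinese numeral) → 1×10 + 8 = 18 (decimal)
Convert 0x3F (hexadecimal) → 3×16 + 15 = 63 (decimal)
Compute 18 × 63 = 1134
1134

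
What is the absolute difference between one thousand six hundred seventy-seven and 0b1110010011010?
Convert one thousand six hundred seventy-seven (English words) → 1×1000 + 6×100 + 77 = 1677 (decimal)
Convert 0b1110010011010 (binary) → 4096 + 2048 + 1024 + 128 + 16 + 8 + 2 = 7322 (decimal)
Compute |1677 - 7322| = 5645
5645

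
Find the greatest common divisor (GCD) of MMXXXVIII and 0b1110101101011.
Convert MMXXXVIII (Roman numeral) → 1000 + 1000 + 10 + 10 + 10 + 5 + 1 + 1 + 1 = 2038 (decimal)
Convert 0b1110101101011 (binary) → 4096 + 2048 + 1024 + 256 + 64 + 32 + 8 + 2 + 1 = 7531 (decimal)
Compute gcd(2038, 7531) = 1
1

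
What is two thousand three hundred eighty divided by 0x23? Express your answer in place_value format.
Convert two thousand three hundred eighty (English words) → 2×1000 + 3×100 + 80 = 2380 (decimal)
Convert 0x23 (hexadecimal) → 2×16 + 3 = 35 (decimal)
Compute 2380 ÷ 35 = 68
Convert 68 (decimal) → 68 = 6×10 + 8 → 6 tens, 8 ones (place-value notation)
6 tens, 8 ones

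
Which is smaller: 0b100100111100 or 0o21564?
Convert 0b100100111100 (binary) → 2048 + 256 + 32 + 16 + 8 + 4 = 2364 (decimal)
Convert 0o21564 (octal) → 2×4096 + 1×512 + 5×64 + 6×8 + 4 = 9076 (decimal)
Compare 2364 vs 9076: smaller = 2364
2364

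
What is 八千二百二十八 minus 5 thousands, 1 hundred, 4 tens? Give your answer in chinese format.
Convert 八千二百二十八 (Chinese numeral) → 8×1000 + 2×100 + 2×10 + 8 = 8228 (decimal)
Convert 5 thousands, 1 hundred, 4 tens (place-value notation) → 5×1000 + 1×100 + 4×10 = 5140 (decimal)
Compute 8228 - 5140 = 3088
Convert 3088 (decimal) → 3088 = 3×1000 + 8×10 + 8 → 三千零八十八 (Chinese numeral)
三千零八十八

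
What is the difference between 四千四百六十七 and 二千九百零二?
Convert 四千四百六十七 (Chinese numeral) → 4×1000 + 4×100 + 6×10 + 7 = 4467 (decimal)
Convert 二千九百零二 (Chinese numeral) → 2×1000 + 9×100 + 2 = 2902 (decimal)
Difference: |4467 - 2902| = 1565
1565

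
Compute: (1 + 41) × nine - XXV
Convert nine (English words) → 9 (decimal)
Convert XXV (Roman numeral) → 10 + 10 + 5 = 25 (decimal)
Expression in decimal: (1 + 41) × 9 - 25
Parentheses first: 1 + 41 = 42
Multiply: 42 × 9 = 378
Subtract: 378 - 25 = 353
353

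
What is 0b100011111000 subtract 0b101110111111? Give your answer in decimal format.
Convert 0b100011111000 (binary) → 2048 + 128 + 64 + 32 + 16 + 8 = 2296 (decimal)
Convert 0b101110111111 (binary) → 2048 + 512 + 256 + 128 + 32 + 16 + 8 + 4 + 2 + 1 = 3007 (decimal)
Compute 2296 - 3007 = -711
-711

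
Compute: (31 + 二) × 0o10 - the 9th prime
Convert 二 (Chinese numeral) → 2 (decimal)
Convert 0o10 (octal) → 1×8 = 8 (decimal)
Convert the 9th prime (prime index) → 23 (decimal)
Expression in decimal: (31 + 2) × 8 - 23
Parentheses first: 31 + 2 = 33
Multiply: 33 × 8 = 264
Subtract: 264 - 23 = 241
241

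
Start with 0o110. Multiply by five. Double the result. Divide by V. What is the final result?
Convert 0o110 (octal) → 1×64 + 1×8 = 72 (decimal)
Start: 72
Convert five (English words) → 5 (decimal)
72 × 5 = 360
360 × 2 = 720
Convert V (Roman numeral) → 5 (decimal)
720 ÷ 5 = 144
144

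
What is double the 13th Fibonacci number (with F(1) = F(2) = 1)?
The 13th Fibonacci number (with F(1) = F(2) = 1): 1, 1, 2, 3, 5, 8, 13, 21, 34, 55, 89, 144, 233 → 233
Compute 233 × 2 = 466
466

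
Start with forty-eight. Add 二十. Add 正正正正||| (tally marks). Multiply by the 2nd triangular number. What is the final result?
Convert forty-eight (English words) → 48 (decimal)
Start: 48
Convert 二十 (Chinese numeral) → 2×10 = 20 (decimal)
48 + 20 = 68
Convert 正正正正||| (tally marks) → 5 + 5 + 5 + 5 + 3 = 23 (decimal)
68 + 23 = 91
Convert the 2nd triangular number (triangular index) → 2×3/2 = 3 (decimal)
91 × 3 = 273
273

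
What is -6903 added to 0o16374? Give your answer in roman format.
Convert 0o16374 (octal) → 1×4096 + 6×512 + 3×64 + 7×8 + 4 = 7420 (decimal)
Compute -6903 + 7420 = 517
Convert 517 (decimal) → 517 = 500 + 10 + 5 + 1 + 1 → DXVII (Roman numeral)
DXVII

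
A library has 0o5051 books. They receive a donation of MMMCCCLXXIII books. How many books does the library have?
Convert 0o5051 (octal) → 5×512 + 5×8 + 1 = 2601 (decimal)
Convert MMMCCCLXXIII (Roman numeral) → 1000 + 1000 + 1000 + 100 + 100 + 100 + 50 + 10 + 10 + 1 + 1 + 1 = 3373 (decimal)
Compute 2601 + 3373 = 5974
5974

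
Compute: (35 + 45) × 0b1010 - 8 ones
Convert 0b1010 (binary) → 8 + 2 = 10 (decimal)
Convert 8 ones (place-value notation) → 8 (decimal)
Expression in decimal: (35 + 45) × 10 - 8
Parentheses first: 35 + 45 = 80
Multiply: 80 × 10 = 800
Subtract: 800 - 8 = 792
792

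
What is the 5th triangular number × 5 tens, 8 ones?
Convert the 5th triangular number (triangular index) → 5×6/2 = 15 (decimal)
Convert 5 tens, 8 ones (place-value notation) → 5×10 + 8 = 58 (decimal)
Compute 15 × 58 = 870
870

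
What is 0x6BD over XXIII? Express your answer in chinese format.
Convert 0x6BD (hexadecimal) → 6×256 + 11×16 + 13 = 1725 (decimal)
Convert XXIII (Roman numeral) → 10 + 10 + 1 + 1 + 1 = 23 (decimal)
Compute 1725 ÷ 23 = 75
Convert 75 (decimal) → 75 = 7×10 + 5 → 七十五 (Chinese numeral)
七十五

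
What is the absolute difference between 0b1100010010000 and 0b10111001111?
Convert 0b1100010010000 (binary) → 4096 + 2048 + 128 + 16 = 6288 (decimal)
Convert 0b10111001111 (binary) → 1024 + 256 + 128 + 64 + 8 + 4 + 2 + 1 = 1487 (decimal)
Compute |6288 - 1487| = 4801
4801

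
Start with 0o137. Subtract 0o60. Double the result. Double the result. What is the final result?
Convert 0o137 (octal) → 1×64 + 3×8 + 7 = 95 (decimal)
Start: 95
Convert 0o60 (octal) → 6×8 = 48 (decimal)
95 - 48 = 47
47 × 2 = 94
94 × 2 = 188
188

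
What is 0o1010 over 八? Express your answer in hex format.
Convert 0o1010 (octal) → 1×512 + 1×8 = 520 (decimal)
Convert 八 (Chinese numeral) → 8 (decimal)
Compute 520 ÷ 8 = 65
Convert 65 (decimal) → 65 = 4×16 + 1 → 0x41 (hexadecimal)
0x41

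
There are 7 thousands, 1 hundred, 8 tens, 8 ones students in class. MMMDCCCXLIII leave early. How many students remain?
Convert 7 thousands, 1 hundred, 8 tens, 8 ones (place-value notation) → 7×1000 + 1×100 + 8×10 + 8 = 7188 (decimal)
Convert MMMDCCCXLIII (Roman numeral) → 1000 + 1000 + 1000 + 500 + 100 + 100 + 100 + 40 + 1 + 1 + 1 = 3843 (decimal)
Compute 7188 - 3843 = 3345
3345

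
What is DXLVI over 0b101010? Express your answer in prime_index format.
Convert DXLVI (Roman numeral) → 500 + 40 + 5 + 1 = 546 (decimal)
Convert 0b101010 (binary) → 32 + 8 + 2 = 42 (decimal)
Compute 546 ÷ 42 = 13
Convert 13 (decimal) → the 6th prime (prime index)
the 6th prime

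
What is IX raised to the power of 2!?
Convert IX (Roman numeral) → 9 (decimal)
Convert 2! (factorial) → 2 (decimal)
Compute 9 ^ 2 = 81
81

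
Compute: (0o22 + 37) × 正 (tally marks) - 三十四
Convert 0o22 (octal) → 2×8 + 2 = 18 (decimal)
Convert 正 (tally marks) → 5 (decimal)
Convert 三十四 (Chinese numeral) → 3×10 + 4 = 34 (decimal)
Expression in decimal: (18 + 37) × 5 - 34
Parentheses first: 18 + 37 = 55
Multiply: 55 × 5 = 275
Subtract: 275 - 34 = 241
241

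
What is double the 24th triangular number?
The 24th triangular number = 24×25/2 = 300
Compute 300 × 2 = 600
600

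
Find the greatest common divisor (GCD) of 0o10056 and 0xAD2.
Convert 0o10056 (octal) → 1×4096 + 5×8 + 6 = 4142 (decimal)
Convert 0xAD2 (hexadecimal) → 10×256 + 13×16 + 2 = 2770 (decimal)
Compute gcd(4142, 2770) = 2
2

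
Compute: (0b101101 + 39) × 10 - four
Convert 0b101101 (binary) → 32 + 8 + 4 + 1 = 45 (decimal)
Convert four (English words) → 4 (decimal)
Expression in decimal: (45 + 39) × 10 - 4
Parentheses first: 45 + 39 = 84
Multiply: 84 × 10 = 840
Subtract: 840 - 4 = 836
836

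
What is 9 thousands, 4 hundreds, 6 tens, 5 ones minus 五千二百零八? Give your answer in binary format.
Convert 9 thousands, 4 hundreds, 6 tens, 5 ones (place-value notation) → 9×1000 + 4×100 + 6×10 + 5 = 9465 (decimal)
Convert 五千二百零八 (Chinese numeral) → 5×1000 + 2×100 + 8 = 5208 (decimal)
Compute 9465 - 5208 = 4257
Convert 4257 (decimal) → 4257 = 4096 + 128 + 32 + 1 → 0b1000010100001 (binary)
0b1000010100001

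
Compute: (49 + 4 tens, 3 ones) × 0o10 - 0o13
Convert 4 tens, 3 ones (place-value notation) → 4×10 + 3 = 43 (decimal)
Convert 0o10 (octal) → 1×8 = 8 (decimal)
Convert 0o13 (octal) → 1×8 + 3 = 11 (decimal)
Expression in decimal: (49 + 43) × 8 - 11
Parentheses first: 49 + 43 = 92
Multiply: 92 × 8 = 736
Subtract: 736 - 11 = 725
725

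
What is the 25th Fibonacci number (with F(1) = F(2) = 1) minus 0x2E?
The 25th Fibonacci number (with F(1) = F(2) = 1) = 75025
Convert 0x2E (hexadecimal) → 2×16 + 14 = 46 (decimal)
Compute 75025 - 46 = 74979
74979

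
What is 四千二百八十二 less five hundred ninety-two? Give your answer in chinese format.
Convert 四千二百八十二 (Chinese numeral) → 4×1000 + 2×100 + 8×10 + 2 = 4282 (decimal)
Convert five hundred ninety-two (English words) → 5×100 + 92 = 592 (decimal)
Compute 4282 - 592 = 3690
Convert 3690 (decimal) → 3690 = 3×1000 + 6×100 + 9×10 → 三千六百九十 (Chinese numeral)
三千六百九十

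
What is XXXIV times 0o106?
Convert XXXIV (Roman numeral) → 10 + 10 + 10 + 4 = 34 (decimal)
Convert 0o106 (octal) → 1×64 + 6 = 70 (decimal)
Compute 34 × 70 = 2380
2380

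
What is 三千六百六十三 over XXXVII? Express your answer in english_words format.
Convert 三千六百六十三 (Chinese numeral) → 3×1000 + 6×100 + 6×10 + 3 = 3663 (decimal)
Convert XXXVII (Roman numeral) → 10 + 10 + 10 + 5 + 1 + 1 = 37 (decimal)
Compute 3663 ÷ 37 = 99
Convert 99 (decimal) → ninety-nine (English words)
ninety-nine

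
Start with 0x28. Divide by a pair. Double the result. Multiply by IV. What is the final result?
Convert 0x28 (hexadecimal) → 2×16 + 8 = 40 (decimal)
Start: 40
Convert a pair (colloquial) → 2 (decimal)
40 ÷ 2 = 20
20 × 2 = 40
Convert IV (Roman numeral) → 4 (decimal)
40 × 4 = 160
160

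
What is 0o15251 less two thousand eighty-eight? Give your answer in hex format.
Convert 0o15251 (octal) → 1×4096 + 5×512 + 2×64 + 5×8 + 1 = 6825 (decimal)
Convert two thousand eighty-eight (English words) → 2×1000 + 88 = 2088 (decimal)
Compute 6825 - 2088 = 4737
Convert 4737 (decimal) → 4737 = 1×4096 + 2×256 + 8×16 + 1 → 0x1281 (hexadecimal)
0x1281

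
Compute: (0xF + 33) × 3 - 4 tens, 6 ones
Convert 0xF (hexadecimal) → 15 (decimal)
Convert 4 tens, 6 ones (place-value notation) → 4×10 + 6 = 46 (decimal)
Expression in decimal: (15 + 33) × 3 - 46
Parentheses first: 15 + 33 = 48
Multiply: 48 × 3 = 144
Subtract: 144 - 46 = 98
98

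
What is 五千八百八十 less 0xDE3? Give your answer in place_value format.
Convert 五千八百八十 (Chinese numeral) → 5×1000 + 8×100 + 8×10 = 5880 (decimal)
Convert 0xDE3 (hexadecimal) → 13×256 + 14×16 + 3 = 3555 (decimal)
Compute 5880 - 3555 = 2325
Convert 2325 (decimal) → 2325 = 2×1000 + 3×100 + 2×10 + 5 → 2 thousands, 3 hundreds, 2 tens, 5 ones (place-value notation)
2 thousands, 3 hundreds, 2 tens, 5 ones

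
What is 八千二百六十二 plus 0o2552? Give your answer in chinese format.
Convert 八千二百六十二 (Chinese numeral) → 8×1000 + 2×100 + 6×10 + 2 = 8262 (decimal)
Convert 0o2552 (octal) → 2×512 + 5×64 + 5×8 + 2 = 1386 (decimal)
Compute 8262 + 1386 = 9648
Convert 9648 (decimal) → 9648 = 9×1000 + 6×100 + 4×10 + 8 → 九千六百四十八 (Chinese numeral)
九千六百四十八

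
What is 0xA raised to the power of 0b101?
Convert 0xA (hexadecimal) → 10 (decimal)
Convert 0b101 (binary) → 4 + 1 = 5 (decimal)
Compute 10 ^ 5 = 100000
100000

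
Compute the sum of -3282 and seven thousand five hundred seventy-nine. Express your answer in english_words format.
Convert seven thousand five hundred seventy-nine (English words) → 7×1000 + 5×100 + 79 = 7579 (decimal)
Compute -3282 + 7579 = 4297
Convert 4297 (decimal) → 4297 = 4×1000 + 2×100 + 97 → four thousand two hundred ninety-seven (English words)
four thousand two hundred ninety-seven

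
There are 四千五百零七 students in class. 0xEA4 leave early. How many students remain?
Convert 四千五百零七 (Chinese numeral) → 4×1000 + 5×100 + 7 = 4507 (decimal)
Convert 0xEA4 (hexadecimal) → 14×256 + 10×16 + 4 = 3748 (decimal)
Compute 4507 - 3748 = 759
759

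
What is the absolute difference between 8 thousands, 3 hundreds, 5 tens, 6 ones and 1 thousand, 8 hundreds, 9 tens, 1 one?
Convert 8 thousands, 3 hundreds, 5 tens, 6 ones (place-value notation) → 8×1000 + 3×100 + 5×10 + 6 = 8356 (decimal)
Convert 1 thousand, 8 hundreds, 9 tens, 1 one (place-value notation) → 1×1000 + 8×100 + 9×10 + 1 = 1891 (decimal)
Compute |8356 - 1891| = 6465
6465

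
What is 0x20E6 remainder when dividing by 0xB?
Convert 0x20E6 (hexadecimal) → 2×4096 + 14×16 + 6 = 8422 (decimal)
Convert 0xB (hexadecimal) → 11 (decimal)
Compute 8422 mod 11 = 7
7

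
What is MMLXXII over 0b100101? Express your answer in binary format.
Convert MMLXXII (Roman numeral) → 1000 + 1000 + 50 + 10 + 10 + 1 + 1 = 2072 (decimal)
Convert 0b100101 (binary) → 32 + 4 + 1 = 37 (decimal)
Compute 2072 ÷ 37 = 56
Convert 56 (decimal) → 56 = 32 + 16 + 8 → 0b111000 (binary)
0b111000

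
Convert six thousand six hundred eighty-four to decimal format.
Convert six thousand six hundred eighty-four (English words) → 6×1000 + 6×100 + 84 = 6684 (decimal)
6684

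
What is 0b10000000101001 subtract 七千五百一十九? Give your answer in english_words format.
Convert 0b10000000101001 (binary) → 8192 + 32 + 8 + 1 = 8233 (decimal)
Convert 七千五百一十九 (Chinese numeral) → 7×1000 + 5×100 + 1×10 + 9 = 7519 (decimal)
Compute 8233 - 7519 = 714
Convert 714 (decimal) → 714 = 7×100 + 14 → seven hundred fourteen (English words)
seven hundred fourteen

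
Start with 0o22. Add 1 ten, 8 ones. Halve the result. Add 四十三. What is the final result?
Convert 0o22 (octal) → 2×8 + 2 = 18 (decimal)
Start: 18
Convert 1 ten, 8 ones (place-value notation) → 1×10 + 8 = 18 (decimal)
18 + 18 = 36
36 ÷ 2 = 18
Convert 四十三 (Chinese numeral) → 4×10 + 3 = 43 (decimal)
18 + 43 = 61
61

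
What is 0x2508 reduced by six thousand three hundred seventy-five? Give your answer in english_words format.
Convert 0x2508 (hexadecimal) → 2×4096 + 5×256 + 8 = 9480 (decimal)
Convert six thousand three hundred seventy-five (English words) → 6×1000 + 3×100 + 75 = 6375 (decimal)
Compute 9480 - 6375 = 3105
Convert 3105 (decimal) → 3105 = 3×1000 + 1×100 + 5 → three thousand one hundred five (English words)
three thousand one hundred five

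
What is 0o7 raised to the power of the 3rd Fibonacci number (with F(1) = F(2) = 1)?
Convert 0o7 (octal) → 7 (decimal)
Convert the 3rd Fibonacci number (with F(1) = F(2) = 1) (Fibonacci index) → 1, 1, 2 → 2 (decimal)
Compute 7 ^ 2 = 49
49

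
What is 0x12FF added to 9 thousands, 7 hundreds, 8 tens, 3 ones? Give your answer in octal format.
Convert 0x12FF (hexadecimal) → 1×4096 + 2×256 + 15×16 + 15 = 4863 (decimal)
Convert 9 thousands, 7 hundreds, 8 tens, 3 ones (place-value notation) → 9×1000 + 7×100 + 8×10 + 3 = 9783 (decimal)
Compute 4863 + 9783 = 14646
Convert 14646 (decimal) → 14646 = 3×4096 + 4×512 + 4×64 + 6×8 + 6 → 0o34466 (octal)
0o34466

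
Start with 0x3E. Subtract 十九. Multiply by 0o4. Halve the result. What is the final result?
Convert 0x3E (hexadecimal) → 3×16 + 14 = 62 (decimal)
Start: 62
Convert 十九 (Chinese numeral) → 1×10 + 9 = 19 (decimal)
62 - 19 = 43
Convert 0o4 (octal) → 4 (decimal)
43 × 4 = 172
172 ÷ 2 = 86
86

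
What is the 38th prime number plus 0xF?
The 38th prime number = 163
Convert 0xF (hexadecimal) → 15 (decimal)
Compute 163 + 15 = 178
178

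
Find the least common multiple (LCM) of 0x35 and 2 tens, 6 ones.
Convert 0x35 (hexadecimal) → 3×16 + 5 = 53 (decimal)
Convert 2 tens, 6 ones (place-value notation) → 2×10 + 6 = 26 (decimal)
Compute lcm(53, 26) = 1378
1378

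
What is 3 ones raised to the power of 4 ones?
Convert 3 ones (place-value notation) → 3 (decimal)
Convert 4 ones (place-value notation) → 4 (decimal)
Compute 3 ^ 4 = 81
81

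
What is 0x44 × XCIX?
Convert 0x44 (hexadecimal) → 4×16 + 4 = 68 (decimal)
Convert XCIX (Roman numeral) → 90 + 9 = 99 (decimal)
Compute 68 × 99 = 6732
6732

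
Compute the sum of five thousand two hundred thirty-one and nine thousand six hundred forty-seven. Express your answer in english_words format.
Convert five thousand two hundred thirty-one (English words) → 5×1000 + 2×100 + 31 = 5231 (decimal)
Convert nine thousand six hundred forty-seven (English words) → 9×1000 + 6×100 + 47 = 9647 (decimal)
Compute 5231 + 9647 = 14878
Convert 14878 (decimal) → 14878 = 14×1000 + 8×100 + 78 → fourteen thousand eight hundred seventy-eight (English words)
fourteen thousand eight hundred seventy-eight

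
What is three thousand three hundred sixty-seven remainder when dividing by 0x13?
Convert three thousand three hundred sixty-seven (English words) → 3×1000 + 3×100 + 67 = 3367 (decimal)
Convert 0x13 (hexadecimal) → 1×16 + 3 = 19 (decimal)
Compute 3367 mod 19 = 4
4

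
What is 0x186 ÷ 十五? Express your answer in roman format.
Convert 0x186 (hexadecimal) → 1×256 + 8×16 + 6 = 390 (decimal)
Convert 十五 (Chinese numeral) → 1×10 + 5 = 15 (decimal)
Compute 390 ÷ 15 = 26
Convert 26 (decimal) → 26 = 10 + 10 + 5 + 1 → XXVI (Roman numeral)
XXVI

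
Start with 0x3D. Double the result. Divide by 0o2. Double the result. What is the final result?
Convert 0x3D (hexadecimal) → 3×16 + 13 = 61 (decimal)
Start: 61
61 × 2 = 122
Convert 0o2 (octal) → 2 (decimal)
122 ÷ 2 = 61
61 × 2 = 122
122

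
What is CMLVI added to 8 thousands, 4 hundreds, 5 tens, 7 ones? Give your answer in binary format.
Convert CMLVI (Roman numeral) → 900 + 50 + 5 + 1 = 956 (decimal)
Convert 8 thousands, 4 hundreds, 5 tens, 7 ones (place-value notation) → 8×1000 + 4×100 + 5×10 + 7 = 8457 (decimal)
Compute 956 + 8457 = 9413
Convert 9413 (decimal) → 9413 = 8192 + 1024 + 128 + 64 + 4 + 1 → 0b10010011000101 (binary)
0b10010011000101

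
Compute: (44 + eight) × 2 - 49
Convert eight (English words) → 8 (decimal)
Expression in decimal: (44 + 8) × 2 - 49
Parentheses first: 44 + 8 = 52
Multiply: 52 × 2 = 104
Subtract: 104 - 49 = 55
55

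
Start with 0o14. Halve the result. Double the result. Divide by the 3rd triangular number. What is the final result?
Convert 0o14 (octal) → 1×8 + 4 = 12 (decimal)
Start: 12
12 ÷ 2 = 6
6 × 2 = 12
Convert the 3rd triangular number (triangular index) → 3×4/2 = 6 (decimal)
12 ÷ 6 = 2
2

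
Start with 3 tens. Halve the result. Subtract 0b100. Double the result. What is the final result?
Convert 3 tens (place-value notation) → 3×10 = 30 (decimal)
Start: 30
30 ÷ 2 = 15
Convert 0b100 (binary) → 4 (decimal)
15 - 4 = 11
11 × 2 = 22
22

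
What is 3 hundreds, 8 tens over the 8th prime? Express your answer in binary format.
Convert 3 hundreds, 8 tens (place-value notation) → 3×100 + 8×10 = 380 (decimal)
Convert the 8th prime (prime index) → 19 (decimal)
Compute 380 ÷ 19 = 20
Convert 20 (decimal) → 20 = 16 + 4 → 0b10100 (binary)
0b10100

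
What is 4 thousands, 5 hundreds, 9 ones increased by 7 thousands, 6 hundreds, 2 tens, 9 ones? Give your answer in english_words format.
Convert 4 thousands, 5 hundreds, 9 ones (place-value notation) → 4×1000 + 5×100 + 9 = 4509 (decimal)
Convert 7 thousands, 6 hundreds, 2 tens, 9 ones (place-value notation) → 7×1000 + 6×100 + 2×10 + 9 = 7629 (decimal)
Compute 4509 + 7629 = 12138
Convert 12138 (decimal) → 12138 = 12×1000 + 1×100 + 38 → twelve thousand one hundred thirty-eight (English words)
twelve thousand one hundred thirty-eight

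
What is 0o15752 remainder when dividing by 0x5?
Convert 0o15752 (octal) → 1×4096 + 5×512 + 7×64 + 5×8 + 2 = 7146 (decimal)
Convert 0x5 (hexadecimal) → 5 (decimal)
Compute 7146 mod 5 = 1
1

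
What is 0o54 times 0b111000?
Convert 0o54 (octal) → 5×8 + 4 = 44 (decimal)
Convert 0b111000 (binary) → 32 + 16 + 8 = 56 (decimal)
Compute 44 × 56 = 2464
2464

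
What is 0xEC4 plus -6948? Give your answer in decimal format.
Convert 0xEC4 (hexadecimal) → 14×256 + 12×16 + 4 = 3780 (decimal)
Compute 3780 + -6948 = -3168
-3168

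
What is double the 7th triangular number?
The 7th triangular number = 7×8/2 = 28
Compute 28 × 2 = 56
56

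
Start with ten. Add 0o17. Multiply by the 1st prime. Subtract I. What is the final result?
Convert ten (English words) → 10 (decimal)
Start: 10
Convert 0o17 (octal) → 1×8 + 7 = 15 (decimal)
10 + 15 = 25
Convert the 1st prime (prime index) → 2 (decimal)
25 × 2 = 50
Convert I (Roman numeral) → 1 (decimal)
50 - 1 = 49
49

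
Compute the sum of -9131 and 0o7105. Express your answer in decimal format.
Convert 0o7105 (octal) → 7×512 + 1×64 + 5 = 3653 (decimal)
Compute -9131 + 3653 = -5478
-5478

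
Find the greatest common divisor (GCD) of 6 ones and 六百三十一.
Convert 6 ones (place-value notation) → 6 (decimal)
Convert 六百三十一 (Chinese numeral) → 6×100 + 3×10 + 1 = 631 (decimal)
Compute gcd(6, 631) = 1
1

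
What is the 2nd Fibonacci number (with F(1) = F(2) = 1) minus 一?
The 2nd Fibonacci number (with F(1) = F(2) = 1) = 1
Convert 一 (Chinese numeral) → 1 (decimal)
Compute 1 - 1 = 0
0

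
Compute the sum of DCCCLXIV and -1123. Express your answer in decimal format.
Convert DCCCLXIV (Roman numeral) → 500 + 100 + 100 + 100 + 50 + 10 + 4 = 864 (decimal)
Compute 864 + -1123 = -259
-259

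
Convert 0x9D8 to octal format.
Convert 0x9D8 (hexadecimal) → 9×256 + 13×16 + 8 = 2520 (decimal)
Convert 2520 (decimal) → 2520 = 4×512 + 7×64 + 3×8 → 0o4730 (octal)
0o4730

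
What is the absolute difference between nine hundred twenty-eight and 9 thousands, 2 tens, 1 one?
Convert nine hundred twenty-eight (English words) → 9×100 + 28 = 928 (decimal)
Convert 9 thousands, 2 tens, 1 one (place-value notation) → 9×1000 + 2×10 + 1 = 9021 (decimal)
Compute |928 - 9021| = 8093
8093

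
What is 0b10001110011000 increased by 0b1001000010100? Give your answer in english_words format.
Convert 0b10001110011000 (binary) → 8192 + 512 + 256 + 128 + 16 + 8 = 9112 (decimal)
Convert 0b1001000010100 (binary) → 4096 + 512 + 16 + 4 = 4628 (decimal)
Compute 9112 + 4628 = 13740
Convert 13740 (decimal) → 13740 = 13×1000 + 7×100 + 40 → thirteen thousand seven hundred forty (English words)
thirteen thousand seven hundred forty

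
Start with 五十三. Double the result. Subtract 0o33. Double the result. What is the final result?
Convert 五十三 (Chinese numeral) → 5×10 + 3 = 53 (decimal)
Start: 53
53 × 2 = 106
Convert 0o33 (octal) → 3×8 + 3 = 27 (decimal)
106 - 27 = 79
79 × 2 = 158
158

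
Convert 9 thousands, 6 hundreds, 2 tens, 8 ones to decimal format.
Convert 9 thousands, 6 hundreds, 2 tens, 8 ones (place-value notation) → 9×1000 + 6×100 + 2×10 + 8 = 9628 (decimal)
9628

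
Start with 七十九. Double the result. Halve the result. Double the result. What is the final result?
Convert 七十九 (Chinese numeral) → 7×10 + 9 = 79 (decimal)
Start: 79
79 × 2 = 158
158 ÷ 2 = 79
79 × 2 = 158
158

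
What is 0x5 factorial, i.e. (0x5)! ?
Convert 0x5 (hexadecimal) → 5 (decimal)
Compute 5! = 120
120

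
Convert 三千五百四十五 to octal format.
Convert 三千五百四十五 (Chinese numeral) → 3×1000 + 5×100 + 4×10 + 5 = 3545 (decimal)
Convert 3545 (decimal) → 3545 = 6×512 + 7×64 + 3×8 + 1 → 0o6731 (octal)
0o6731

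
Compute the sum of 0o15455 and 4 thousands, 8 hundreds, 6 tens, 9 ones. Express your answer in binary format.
Convert 0o15455 (octal) → 1×4096 + 5×512 + 4×64 + 5×8 + 5 = 6957 (decimal)
Convert 4 thousands, 8 hundreds, 6 tens, 9 ones (place-value notation) → 4×1000 + 8×100 + 6×10 + 9 = 4869 (decimal)
Compute 6957 + 4869 = 11826
Convert 11826 (decimal) → 11826 = 8192 + 2048 + 1024 + 512 + 32 + 16 + 2 → 0b10111000110010 (binary)
0b10111000110010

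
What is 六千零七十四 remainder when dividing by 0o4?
Convert 六千零七十四 (Chinese numeral) → 6×1000 + 7×10 + 4 = 6074 (decimal)
Convert 0o4 (octal) → 4 (decimal)
Compute 6074 mod 4 = 2
2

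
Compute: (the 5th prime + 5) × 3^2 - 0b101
Convert the 5th prime (prime index) → 11 (decimal)
Convert 3^2 (power) → 9 (decimal)
Convert 0b101 (binary) → 4 + 1 = 5 (decimal)
Expression in decimal: (11 + 5) × 9 - 5
Parentheses first: 11 + 5 = 16
Multiply: 16 × 9 = 144
Subtract: 144 - 5 = 139
139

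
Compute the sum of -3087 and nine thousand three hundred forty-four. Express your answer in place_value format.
Convert nine thousand three hundred forty-four (English words) → 9×1000 + 3×100 + 44 = 9344 (decimal)
Compute -3087 + 9344 = 6257
Convert 6257 (decimal) → 6257 = 6×1000 + 2×100 + 5×10 + 7 → 6 thousands, 2 hundreds, 5 tens, 7 ones (place-value notation)
6 thousands, 2 hundreds, 5 tens, 7 ones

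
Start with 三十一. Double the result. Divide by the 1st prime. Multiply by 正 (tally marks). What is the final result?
Convert 三十一 (Chinese numeral) → 3×10 + 1 = 31 (decimal)
Start: 31
31 × 2 = 62
Convert the 1st prime (prime index) → 2 (decimal)
62 ÷ 2 = 31
Convert 正 (tally marks) → 5 (decimal)
31 × 5 = 155
155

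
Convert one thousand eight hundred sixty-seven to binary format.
Convert one thousand eight hundred sixty-seven (English words) → 1×1000 + 8×100 + 67 = 1867 (decimal)
Convert 1867 (decimal) → 1867 = 1024 + 512 + 256 + 64 + 8 + 2 + 1 → 0b11101001011 (binary)
0b11101001011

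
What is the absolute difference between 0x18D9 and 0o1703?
Convert 0x18D9 (hexadecimal) → 1×4096 + 8×256 + 13×16 + 9 = 6361 (decimal)
Convert 0o1703 (octal) → 1×512 + 7×64 + 3 = 963 (decimal)
Compute |6361 - 963| = 5398
5398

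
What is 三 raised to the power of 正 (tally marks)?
Convert 三 (Chinese numeral) → 3 (decimal)
Convert 正 (tally marks) → 5 (decimal)
Compute 3 ^ 5 = 243
243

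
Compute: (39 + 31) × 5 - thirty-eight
Convert thirty-eight (English words) → 38 (decimal)
Expression in decimal: (39 + 31) × 5 - 38
Parentheses first: 39 + 31 = 70
Multiply: 70 × 5 = 350
Subtract: 350 - 38 = 312
312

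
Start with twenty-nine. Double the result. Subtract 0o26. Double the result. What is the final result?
Convert twenty-nine (English words) → 29 (decimal)
Start: 29
29 × 2 = 58
Convert 0o26 (octal) → 2×8 + 6 = 22 (decimal)
58 - 22 = 36
36 × 2 = 72
72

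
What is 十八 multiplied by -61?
Convert 十八 (Chinese numeral) → 1×10 + 8 = 18 (decimal)
Compute 18 × -61 = -1098
-1098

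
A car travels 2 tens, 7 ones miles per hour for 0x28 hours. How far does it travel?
Convert 2 tens, 7 ones (place-value notation) → 2×10 + 7 = 27 (decimal)
Convert 0x28 (hexadecimal) → 2×16 + 8 = 40 (decimal)
Compute 27 × 40 = 1080
1080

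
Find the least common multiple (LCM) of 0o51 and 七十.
Convert 0o51 (octal) → 5×8 + 1 = 41 (decimal)
Convert 七十 (Chinese numeral) → 7×10 = 70 (decimal)
Compute lcm(41, 70) = 2870
2870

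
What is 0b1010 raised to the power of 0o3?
Convert 0b1010 (binary) → 8 + 2 = 10 (decimal)
Convert 0o3 (octal) → 3 (decimal)
Compute 10 ^ 3 = 1000
1000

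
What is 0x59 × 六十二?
Convert 0x59 (hexadecimal) → 5×16 + 9 = 89 (decimal)
Convert 六十二 (Chinese numeral) → 6×10 + 2 = 62 (decimal)
Compute 89 × 62 = 5518
5518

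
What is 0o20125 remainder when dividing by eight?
Convert 0o20125 (octal) → 2×4096 + 1×64 + 2×8 + 5 = 8277 (decimal)
Convert eight (English words) → 8 (decimal)
Compute 8277 mod 8 = 5
5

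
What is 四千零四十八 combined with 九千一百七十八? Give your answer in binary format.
Convert 四千零四十八 (Chinese numeral) → 4×1000 + 4×10 + 8 = 4048 (decimal)
Convert 九千一百七十八 (Chinese numeral) → 9×1000 + 1×100 + 7×10 + 8 = 9178 (decimal)
Compute 4048 + 9178 = 13226
Convert 13226 (decimal) → 13226 = 8192 + 4096 + 512 + 256 + 128 + 32 + 8 + 2 → 0b11001110101010 (binary)
0b11001110101010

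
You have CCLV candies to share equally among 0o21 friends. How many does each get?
Convert CCLV (Roman numeral) → 100 + 100 + 50 + 5 = 255 (decimal)
Convert 0o21 (octal) → 2×8 + 1 = 17 (decimal)
Compute 255 ÷ 17 = 15
15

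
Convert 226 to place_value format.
Convert 226 (decimal) → 226 = 2×100 + 2×10 + 6 → 2 hundreds, 2 tens, 6 ones (place-value notation)
2 hundreds, 2 tens, 6 ones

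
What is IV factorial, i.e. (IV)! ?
Convert IV (Roman numeral) → 4 (decimal)
Compute 4! = 24
24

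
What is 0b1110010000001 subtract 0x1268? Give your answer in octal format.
Convert 0b1110010000001 (binary) → 4096 + 2048 + 1024 + 128 + 1 = 7297 (decimal)
Convert 0x1268 (hexadecimal) → 1×4096 + 2×256 + 6×16 + 8 = 4712 (decimal)
Compute 7297 - 4712 = 2585
Convert 2585 (decimal) → 2585 = 5×512 + 3×8 + 1 → 0o5031 (octal)
0o5031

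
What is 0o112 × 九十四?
Convert 0o112 (octal) → 1×64 + 1×8 + 2 = 74 (decimal)
Convert 九十四 (Chinese numeral) → 9×10 + 4 = 94 (decimal)
Compute 74 × 94 = 6956
6956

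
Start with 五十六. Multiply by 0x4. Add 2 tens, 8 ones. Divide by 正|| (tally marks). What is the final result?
Convert 五十六 (Chinese numeral) → 5×10 + 6 = 56 (decimal)
Start: 56
Convert 0x4 (hexadecimal) → 4 (decimal)
56 × 4 = 224
Convert 2 tens, 8 ones (place-value notation) → 2×10 + 8 = 28 (decimal)
224 + 28 = 252
Convert 正|| (tally marks) → 5 + 2 = 7 (decimal)
252 ÷ 7 = 36
36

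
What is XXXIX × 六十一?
Convert XXXIX (Roman numeral) → 10 + 10 + 10 + 9 = 39 (decimal)
Convert 六十一 (Chinese numeral) → 6×10 + 1 = 61 (decimal)
Compute 39 × 61 = 2379
2379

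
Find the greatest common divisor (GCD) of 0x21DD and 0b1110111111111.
Convert 0x21DD (hexadecimal) → 2×4096 + 1×256 + 13×16 + 13 = 8669 (decimal)
Convert 0b1110111111111 (binary) → 4096 + 2048 + 1024 + 256 + 128 + 64 + 32 + 16 + 8 + 4 + 2 + 1 = 7679 (decimal)
Compute gcd(8669, 7679) = 1
1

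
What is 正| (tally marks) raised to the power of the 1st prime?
Convert 正| (tally marks) → 5 + 1 = 6 (decimal)
Convert the 1st prime (prime index) → 2 (decimal)
Compute 6 ^ 2 = 36
36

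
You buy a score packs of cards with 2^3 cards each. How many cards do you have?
Convert 2^3 (power) → 8 (decimal)
Convert a score (colloquial) → 20 (decimal)
Compute 8 × 20 = 160
160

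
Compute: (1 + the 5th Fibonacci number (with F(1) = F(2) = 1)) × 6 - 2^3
Convert the 5th Fibonacci number (with F(1) = F(2) = 1) (Fibonacci index) → 1, 1, 2, 3, 5 → 5 (decimal)
Convert 2^3 (power) → 8 (decimal)
Expression in decimal: (1 + 5) × 6 - 8
Parentheses first: 1 + 5 = 6
Multiply: 6 × 6 = 36
Subtract: 36 - 8 = 28
28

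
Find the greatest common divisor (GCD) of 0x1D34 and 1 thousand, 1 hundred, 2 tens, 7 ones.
Convert 0x1D34 (hexadecimal) → 1×4096 + 13×256 + 3×16 + 4 = 7476 (decimal)
Convert 1 thousand, 1 hundred, 2 tens, 7 ones (place-value notation) → 1×1000 + 1×100 + 2×10 + 7 = 1127 (decimal)
Compute gcd(7476, 1127) = 7
7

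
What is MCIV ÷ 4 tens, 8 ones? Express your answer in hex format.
Convert MCIV (Roman numeral) → 1000 + 100 + 4 = 1104 (decimal)
Convert 4 tens, 8 ones (place-value notation) → 4×10 + 8 = 48 (decimal)
Compute 1104 ÷ 48 = 23
Convert 23 (decimal) → 23 = 1×16 + 7 → 0x17 (hexadecimal)
0x17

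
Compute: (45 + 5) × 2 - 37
Parentheses first: 45 + 5 = 50
Multiply: 50 × 2 = 100
Subtract: 100 - 37 = 63
63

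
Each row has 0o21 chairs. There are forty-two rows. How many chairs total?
Convert 0o21 (octal) → 2×8 + 1 = 17 (decimal)
Convert forty-two (English words) → 42 (decimal)
Compute 17 × 42 = 714
714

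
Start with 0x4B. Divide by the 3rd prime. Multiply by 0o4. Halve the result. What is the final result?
Convert 0x4B (hexadecimal) → 4×16 + 11 = 75 (decimal)
Start: 75
Convert the 3rd prime (prime index) → 5 (decimal)
75 ÷ 5 = 15
Convert 0o4 (octal) → 4 (decimal)
15 × 4 = 60
60 ÷ 2 = 30
30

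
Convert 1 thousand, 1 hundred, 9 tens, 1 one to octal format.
Convert 1 thousand, 1 hundred, 9 tens, 1 one (place-value notation) → 1×1000 + 1×100 + 9×10 + 1 = 1191 (decimal)
Convert 1191 (decimal) → 1191 = 2×512 + 2×64 + 4×8 + 7 → 0o2247 (octal)
0o2247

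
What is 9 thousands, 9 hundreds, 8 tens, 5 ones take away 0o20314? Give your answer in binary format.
Convert 9 thousands, 9 hundreds, 8 tens, 5 ones (place-value notation) → 9×1000 + 9×100 + 8×10 + 5 = 9985 (decimal)
Convert 0o20314 (octal) → 2×4096 + 3×64 + 1×8 + 4 = 8396 (decimal)
Compute 9985 - 8396 = 1589
Convert 1589 (decimal) → 1589 = 1024 + 512 + 32 + 16 + 4 + 1 → 0b11000110101 (binary)
0b11000110101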